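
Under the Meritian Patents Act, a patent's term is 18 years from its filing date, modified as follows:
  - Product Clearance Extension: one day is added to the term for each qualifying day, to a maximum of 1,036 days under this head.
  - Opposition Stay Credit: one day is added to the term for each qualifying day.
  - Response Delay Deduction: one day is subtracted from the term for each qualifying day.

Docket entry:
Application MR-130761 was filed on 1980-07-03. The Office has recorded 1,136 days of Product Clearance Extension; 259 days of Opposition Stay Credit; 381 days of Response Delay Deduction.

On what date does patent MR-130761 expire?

Base term: filing date + 18 years → 3 July 1998.
Product Clearance Extension: 1136 days claimed exceeds the 1036-day cap, so +1036 days → 4 May 2001.
Opposition Stay Credit: +259 days → 18 January 2002.
Response Delay Deduction: −381 days → 2 January 2001.

January 2, 2001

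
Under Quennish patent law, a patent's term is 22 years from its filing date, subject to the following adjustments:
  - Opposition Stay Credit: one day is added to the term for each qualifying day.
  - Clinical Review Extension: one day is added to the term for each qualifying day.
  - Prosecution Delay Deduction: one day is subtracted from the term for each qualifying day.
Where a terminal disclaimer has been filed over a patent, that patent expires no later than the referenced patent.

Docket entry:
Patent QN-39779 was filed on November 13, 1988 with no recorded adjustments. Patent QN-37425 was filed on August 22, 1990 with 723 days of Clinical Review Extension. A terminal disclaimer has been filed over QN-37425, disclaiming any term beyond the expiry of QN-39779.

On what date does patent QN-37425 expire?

Natural term of QN-37425:
  Base: filing + 22 years → 22 August 2012.
  Clinical Review Extension: +723 days → 15 August 2014.
Expiry of referenced patent QN-39779:
  Base: filing + 22 years → 13 November 2010.
Terminal disclaimer: QN-37425 expires on the earlier of 15 August 2014 and 13 November 2010.

2010-11-13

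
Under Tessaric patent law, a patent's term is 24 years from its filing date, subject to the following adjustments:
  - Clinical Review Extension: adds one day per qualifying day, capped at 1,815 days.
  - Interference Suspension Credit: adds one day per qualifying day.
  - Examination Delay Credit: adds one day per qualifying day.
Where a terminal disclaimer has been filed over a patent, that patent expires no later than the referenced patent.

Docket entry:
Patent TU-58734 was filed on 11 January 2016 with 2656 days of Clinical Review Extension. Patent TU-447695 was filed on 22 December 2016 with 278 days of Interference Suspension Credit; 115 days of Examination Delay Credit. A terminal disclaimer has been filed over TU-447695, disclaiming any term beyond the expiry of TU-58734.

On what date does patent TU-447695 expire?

2042-01-19

Natural term of TU-447695:
  Base: filing + 24 years → 22 December 2040.
  Interference Suspension Credit: +278 days → 26 September 2041.
  Examination Delay Credit: +115 days → 19 January 2042.
Expiry of referenced patent TU-58734:
  Base: filing + 24 years → 11 January 2040.
  Clinical Review Extension: 2656 days claimed exceeds the 1815-day cap, so +1815 days → 30 December 2044.
Terminal disclaimer: TU-447695 expires on the earlier of 19 January 2042 and 30 December 2044.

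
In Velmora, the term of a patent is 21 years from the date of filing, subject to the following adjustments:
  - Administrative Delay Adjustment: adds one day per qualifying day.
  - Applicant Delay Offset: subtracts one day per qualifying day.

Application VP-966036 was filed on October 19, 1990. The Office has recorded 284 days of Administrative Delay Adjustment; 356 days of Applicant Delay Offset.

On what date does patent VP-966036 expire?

Base term: filing date + 21 years → 19 October 2011.
Administrative Delay Adjustment: +284 days → 29 July 2012.
Applicant Delay Offset: −356 days → 8 August 2011.

2011-08-08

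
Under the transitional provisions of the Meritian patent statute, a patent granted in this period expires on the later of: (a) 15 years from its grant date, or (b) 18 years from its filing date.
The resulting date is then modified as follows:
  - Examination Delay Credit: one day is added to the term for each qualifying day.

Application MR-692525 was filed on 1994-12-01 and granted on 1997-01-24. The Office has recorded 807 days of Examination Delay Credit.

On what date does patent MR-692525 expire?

2015-02-16

(a) grant + 15 years → 24 January 2012.
(b) filing + 18 years → 1 December 2012.
Later of the two: 1 December 2012.
Examination Delay Credit: +807 days → 16 February 2015.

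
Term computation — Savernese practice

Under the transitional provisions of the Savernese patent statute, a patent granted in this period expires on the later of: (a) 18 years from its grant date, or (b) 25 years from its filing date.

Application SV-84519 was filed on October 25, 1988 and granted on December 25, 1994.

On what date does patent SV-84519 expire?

2013-10-25

(a) grant + 18 years → 25 December 2012.
(b) filing + 25 years → 25 October 2013.
Later of the two: 25 October 2013.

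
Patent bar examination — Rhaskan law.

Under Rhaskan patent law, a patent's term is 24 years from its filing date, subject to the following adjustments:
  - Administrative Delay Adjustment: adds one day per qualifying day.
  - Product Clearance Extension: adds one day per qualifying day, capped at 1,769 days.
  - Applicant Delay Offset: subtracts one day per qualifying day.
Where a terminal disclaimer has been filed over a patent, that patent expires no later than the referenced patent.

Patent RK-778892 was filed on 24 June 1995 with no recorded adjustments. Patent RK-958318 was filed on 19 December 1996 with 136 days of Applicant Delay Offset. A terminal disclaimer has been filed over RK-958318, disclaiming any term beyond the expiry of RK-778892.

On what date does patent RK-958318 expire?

Natural term of RK-958318:
  Base: filing + 24 years → 19 December 2020.
  Applicant Delay Offset: −136 days → 5 August 2020.
Expiry of referenced patent RK-778892:
  Base: filing + 24 years → 24 June 2019.
Terminal disclaimer: RK-958318 expires on the earlier of 5 August 2020 and 24 June 2019.

2019-06-24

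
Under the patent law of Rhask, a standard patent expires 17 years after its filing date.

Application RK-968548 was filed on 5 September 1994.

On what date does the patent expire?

Filing date + 17 years → 5 September 2011.

September 5, 2011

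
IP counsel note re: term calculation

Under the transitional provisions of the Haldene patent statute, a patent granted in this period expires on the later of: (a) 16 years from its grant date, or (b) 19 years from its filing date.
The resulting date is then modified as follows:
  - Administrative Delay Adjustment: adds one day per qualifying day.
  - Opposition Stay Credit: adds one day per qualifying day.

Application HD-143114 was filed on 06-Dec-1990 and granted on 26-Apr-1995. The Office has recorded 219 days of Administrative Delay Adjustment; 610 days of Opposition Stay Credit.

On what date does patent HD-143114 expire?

August 2, 2013

(a) grant + 16 years → 26 April 2011.
(b) filing + 19 years → 6 December 2009.
Later of the two: 26 April 2011.
Administrative Delay Adjustment: +219 days → 1 December 2011.
Opposition Stay Credit: +610 days → 2 August 2013.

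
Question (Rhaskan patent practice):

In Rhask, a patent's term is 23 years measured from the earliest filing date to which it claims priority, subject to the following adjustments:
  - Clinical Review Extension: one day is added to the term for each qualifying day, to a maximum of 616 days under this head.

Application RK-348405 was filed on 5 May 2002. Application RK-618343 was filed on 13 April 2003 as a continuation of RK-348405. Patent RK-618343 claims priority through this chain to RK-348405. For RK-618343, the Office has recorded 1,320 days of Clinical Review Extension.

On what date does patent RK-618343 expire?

Earliest priority filing: 5 May 2002.
Base term: 5 May 2002 + 23 years → 5 May 2025.
Clinical Review Extension: 1320 days claimed exceeds the 616-day cap, so +616 days → 11 January 2027.

2027-01-11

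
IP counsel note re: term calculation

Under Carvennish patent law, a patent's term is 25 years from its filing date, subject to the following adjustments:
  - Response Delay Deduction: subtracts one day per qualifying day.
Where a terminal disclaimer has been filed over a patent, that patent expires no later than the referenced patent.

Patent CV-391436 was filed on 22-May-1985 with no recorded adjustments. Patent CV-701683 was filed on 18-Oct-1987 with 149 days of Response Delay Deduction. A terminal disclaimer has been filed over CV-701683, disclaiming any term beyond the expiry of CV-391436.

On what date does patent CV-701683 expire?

2010-05-22

Natural term of CV-701683:
  Base: filing + 25 years → 18 October 2012.
  Response Delay Deduction: −149 days → 22 May 2012.
Expiry of referenced patent CV-391436:
  Base: filing + 25 years → 22 May 2010.
Terminal disclaimer: CV-701683 expires on the earlier of 22 May 2012 and 22 May 2010.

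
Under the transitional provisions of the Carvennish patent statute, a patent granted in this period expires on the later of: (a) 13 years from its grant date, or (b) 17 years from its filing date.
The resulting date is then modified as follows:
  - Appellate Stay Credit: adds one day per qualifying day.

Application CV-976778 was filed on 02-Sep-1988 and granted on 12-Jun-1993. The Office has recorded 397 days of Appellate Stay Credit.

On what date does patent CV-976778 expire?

July 14, 2007

(a) grant + 13 years → 12 June 2006.
(b) filing + 17 years → 2 September 2005.
Later of the two: 12 June 2006.
Appellate Stay Credit: +397 days → 14 July 2007.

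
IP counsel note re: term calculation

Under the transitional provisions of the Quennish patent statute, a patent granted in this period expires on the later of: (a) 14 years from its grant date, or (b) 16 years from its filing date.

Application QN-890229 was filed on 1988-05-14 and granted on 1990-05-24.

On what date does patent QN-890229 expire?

May 24, 2004

(a) grant + 14 years → 24 May 2004.
(b) filing + 16 years → 14 May 2004.
Later of the two: 24 May 2004.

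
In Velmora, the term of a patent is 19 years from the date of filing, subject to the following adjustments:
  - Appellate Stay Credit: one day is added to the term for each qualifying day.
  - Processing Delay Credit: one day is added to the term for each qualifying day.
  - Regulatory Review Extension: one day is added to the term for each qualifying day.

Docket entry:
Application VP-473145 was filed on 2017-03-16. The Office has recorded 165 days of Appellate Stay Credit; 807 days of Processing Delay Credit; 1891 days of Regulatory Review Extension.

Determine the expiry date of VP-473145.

Base term: filing date + 19 years → 16 March 2036.
Appellate Stay Credit: +165 days → 28 August 2036.
Processing Delay Credit: +807 days → 13 November 2038.
Regulatory Review Extension: +1891 days → 17 January 2044.

2044-01-17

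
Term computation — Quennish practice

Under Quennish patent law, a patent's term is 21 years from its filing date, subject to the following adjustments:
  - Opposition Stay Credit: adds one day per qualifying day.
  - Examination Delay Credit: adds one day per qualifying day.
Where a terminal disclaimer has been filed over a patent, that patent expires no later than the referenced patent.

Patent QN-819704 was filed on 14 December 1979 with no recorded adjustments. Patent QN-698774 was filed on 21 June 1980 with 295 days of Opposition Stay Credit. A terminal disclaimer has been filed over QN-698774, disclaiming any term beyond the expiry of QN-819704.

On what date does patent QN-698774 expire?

2000-12-14

Natural term of QN-698774:
  Base: filing + 21 years → 21 June 2001.
  Opposition Stay Credit: +295 days → 12 April 2002.
Expiry of referenced patent QN-819704:
  Base: filing + 21 years → 14 December 2000.
Terminal disclaimer: QN-698774 expires on the earlier of 12 April 2002 and 14 December 2000.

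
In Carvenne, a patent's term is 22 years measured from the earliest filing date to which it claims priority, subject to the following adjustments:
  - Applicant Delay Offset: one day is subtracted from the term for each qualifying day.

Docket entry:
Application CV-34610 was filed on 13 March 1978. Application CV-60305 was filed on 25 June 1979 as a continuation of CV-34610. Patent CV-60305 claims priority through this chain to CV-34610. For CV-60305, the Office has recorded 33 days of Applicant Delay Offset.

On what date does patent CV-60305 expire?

February 9, 2000

Earliest priority filing: 13 March 1978.
Base term: 13 March 1978 + 22 years → 13 March 2000.
Applicant Delay Offset: −33 days → 9 February 2000.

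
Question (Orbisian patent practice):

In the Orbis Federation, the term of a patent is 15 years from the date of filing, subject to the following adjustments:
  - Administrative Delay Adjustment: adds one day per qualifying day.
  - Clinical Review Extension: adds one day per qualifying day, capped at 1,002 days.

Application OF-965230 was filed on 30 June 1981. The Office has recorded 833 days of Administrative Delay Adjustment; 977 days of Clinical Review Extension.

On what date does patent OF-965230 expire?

2001-06-14

Base term: filing date + 15 years → 30 June 1996.
Administrative Delay Adjustment: +833 days → 11 October 1998.
Clinical Review Extension: 977 days (within the 1002-day cap) → +977 days → 14 June 2001.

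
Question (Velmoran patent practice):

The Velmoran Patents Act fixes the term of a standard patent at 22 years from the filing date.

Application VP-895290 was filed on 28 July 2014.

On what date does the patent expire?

2036-07-28

Filing date + 22 years → 28 July 2036.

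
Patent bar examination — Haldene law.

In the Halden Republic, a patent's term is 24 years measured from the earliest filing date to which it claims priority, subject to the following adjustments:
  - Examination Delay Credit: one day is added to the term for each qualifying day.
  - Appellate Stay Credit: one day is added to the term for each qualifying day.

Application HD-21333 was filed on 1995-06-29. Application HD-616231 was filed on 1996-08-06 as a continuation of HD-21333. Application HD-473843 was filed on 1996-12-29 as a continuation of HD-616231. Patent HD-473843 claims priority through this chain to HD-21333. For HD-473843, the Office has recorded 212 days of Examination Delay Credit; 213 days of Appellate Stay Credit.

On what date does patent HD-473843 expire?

Earliest priority filing: 29 June 1995.
Base term: 29 June 1995 + 24 years → 29 June 2019.
Examination Delay Credit: +212 days → 27 January 2020.
Appellate Stay Credit: +213 days → 27 August 2020.

August 27, 2020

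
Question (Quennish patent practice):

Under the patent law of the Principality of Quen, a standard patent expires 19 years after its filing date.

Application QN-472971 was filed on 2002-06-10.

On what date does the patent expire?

2021-06-10

Filing date + 19 years → 10 June 2021.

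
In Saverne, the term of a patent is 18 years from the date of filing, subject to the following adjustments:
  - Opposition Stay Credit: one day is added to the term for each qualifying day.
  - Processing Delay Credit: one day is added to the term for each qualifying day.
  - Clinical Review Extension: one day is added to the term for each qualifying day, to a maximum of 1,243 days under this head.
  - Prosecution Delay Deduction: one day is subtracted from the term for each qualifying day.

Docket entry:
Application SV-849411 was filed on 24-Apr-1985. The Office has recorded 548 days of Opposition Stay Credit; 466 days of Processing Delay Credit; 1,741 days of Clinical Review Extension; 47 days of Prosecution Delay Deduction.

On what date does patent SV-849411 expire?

Base term: filing date + 18 years → 24 April 2003.
Opposition Stay Credit: +548 days → 23 October 2004.
Processing Delay Credit: +466 days → 1 February 2006.
Clinical Review Extension: 1741 days claimed exceeds the 1243-day cap, so +1243 days → 28 June 2009.
Prosecution Delay Deduction: −47 days → 12 May 2009.

May 12, 2009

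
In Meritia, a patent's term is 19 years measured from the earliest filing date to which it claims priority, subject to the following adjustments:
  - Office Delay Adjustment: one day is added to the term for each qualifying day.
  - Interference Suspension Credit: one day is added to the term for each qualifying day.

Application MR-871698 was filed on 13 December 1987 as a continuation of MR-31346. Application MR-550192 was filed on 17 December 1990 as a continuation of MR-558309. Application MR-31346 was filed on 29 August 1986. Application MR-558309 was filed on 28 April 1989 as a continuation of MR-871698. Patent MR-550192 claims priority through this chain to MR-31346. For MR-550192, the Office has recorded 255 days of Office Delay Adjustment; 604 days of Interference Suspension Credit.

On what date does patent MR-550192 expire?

Earliest priority filing: 29 August 1986.
Base term: 29 August 1986 + 19 years → 29 August 2005.
Office Delay Adjustment: +255 days → 11 May 2006.
Interference Suspension Credit: +604 days → 5 January 2008.

January 5, 2008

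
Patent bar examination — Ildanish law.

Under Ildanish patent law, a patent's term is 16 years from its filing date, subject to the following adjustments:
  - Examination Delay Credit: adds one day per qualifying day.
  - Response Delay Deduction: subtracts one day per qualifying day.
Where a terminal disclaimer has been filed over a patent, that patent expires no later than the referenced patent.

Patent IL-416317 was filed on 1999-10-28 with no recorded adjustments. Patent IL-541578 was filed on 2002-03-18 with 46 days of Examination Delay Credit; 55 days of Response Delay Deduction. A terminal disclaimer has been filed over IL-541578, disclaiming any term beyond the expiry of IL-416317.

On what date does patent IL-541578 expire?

October 28, 2015

Natural term of IL-541578:
  Base: filing + 16 years → 18 March 2018.
  Examination Delay Credit: +46 days → 3 May 2018.
  Response Delay Deduction: −55 days → 9 March 2018.
Expiry of referenced patent IL-416317:
  Base: filing + 16 years → 28 October 2015.
Terminal disclaimer: IL-541578 expires on the earlier of 9 March 2018 and 28 October 2015.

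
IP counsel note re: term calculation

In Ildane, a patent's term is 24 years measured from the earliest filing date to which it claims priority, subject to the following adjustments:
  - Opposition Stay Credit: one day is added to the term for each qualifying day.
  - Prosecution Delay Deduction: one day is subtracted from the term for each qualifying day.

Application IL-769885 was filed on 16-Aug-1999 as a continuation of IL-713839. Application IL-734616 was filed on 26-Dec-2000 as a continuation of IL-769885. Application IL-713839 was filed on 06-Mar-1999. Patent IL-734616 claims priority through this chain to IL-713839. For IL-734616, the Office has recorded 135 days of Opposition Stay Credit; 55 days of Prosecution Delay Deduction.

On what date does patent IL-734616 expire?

2023-05-25

Earliest priority filing: 6 March 1999.
Base term: 6 March 1999 + 24 years → 6 March 2023.
Opposition Stay Credit: +135 days → 19 July 2023.
Prosecution Delay Deduction: −55 days → 25 May 2023.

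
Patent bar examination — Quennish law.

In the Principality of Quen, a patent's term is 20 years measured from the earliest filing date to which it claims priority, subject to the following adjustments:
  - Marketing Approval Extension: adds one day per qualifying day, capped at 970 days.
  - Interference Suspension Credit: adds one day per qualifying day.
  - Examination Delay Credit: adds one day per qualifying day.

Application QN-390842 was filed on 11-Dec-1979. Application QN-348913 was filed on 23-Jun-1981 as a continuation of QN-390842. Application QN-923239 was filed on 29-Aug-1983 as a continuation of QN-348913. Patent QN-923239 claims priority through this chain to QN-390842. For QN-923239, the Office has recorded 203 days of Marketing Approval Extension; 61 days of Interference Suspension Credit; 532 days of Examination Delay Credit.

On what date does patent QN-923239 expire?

2002-02-14

Earliest priority filing: 11 December 1979.
Base term: 11 December 1979 + 20 years → 11 December 1999.
Marketing Approval Extension: 203 days (within the 970-day cap) → +203 days → 1 July 2000.
Interference Suspension Credit: +61 days → 31 August 2000.
Examination Delay Credit: +532 days → 14 February 2002.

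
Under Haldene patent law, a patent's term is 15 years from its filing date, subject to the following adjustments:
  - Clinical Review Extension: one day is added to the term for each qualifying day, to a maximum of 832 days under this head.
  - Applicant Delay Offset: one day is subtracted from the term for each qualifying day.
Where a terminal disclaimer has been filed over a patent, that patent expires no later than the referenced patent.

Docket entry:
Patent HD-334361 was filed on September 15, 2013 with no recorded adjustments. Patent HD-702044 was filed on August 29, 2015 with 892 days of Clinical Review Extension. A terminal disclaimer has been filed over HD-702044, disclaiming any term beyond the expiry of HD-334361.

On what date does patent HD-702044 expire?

2028-09-15

Natural term of HD-702044:
  Base: filing + 15 years → 29 August 2030.
  Clinical Review Extension: 892 days claimed exceeds the 832-day cap, so +832 days → 8 December 2032.
Expiry of referenced patent HD-334361:
  Base: filing + 15 years → 15 September 2028.
Terminal disclaimer: HD-702044 expires on the earlier of 8 December 2032 and 15 September 2028.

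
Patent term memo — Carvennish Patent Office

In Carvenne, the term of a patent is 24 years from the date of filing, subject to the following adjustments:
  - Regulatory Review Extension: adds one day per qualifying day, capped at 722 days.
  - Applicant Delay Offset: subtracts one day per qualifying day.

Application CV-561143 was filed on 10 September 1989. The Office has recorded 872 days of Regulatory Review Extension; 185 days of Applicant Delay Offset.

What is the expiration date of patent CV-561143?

2015-03-01

Base term: filing date + 24 years → 10 September 2013.
Regulatory Review Extension: 872 days claimed exceeds the 722-day cap, so +722 days → 2 September 2015.
Applicant Delay Offset: −185 days → 1 March 2015.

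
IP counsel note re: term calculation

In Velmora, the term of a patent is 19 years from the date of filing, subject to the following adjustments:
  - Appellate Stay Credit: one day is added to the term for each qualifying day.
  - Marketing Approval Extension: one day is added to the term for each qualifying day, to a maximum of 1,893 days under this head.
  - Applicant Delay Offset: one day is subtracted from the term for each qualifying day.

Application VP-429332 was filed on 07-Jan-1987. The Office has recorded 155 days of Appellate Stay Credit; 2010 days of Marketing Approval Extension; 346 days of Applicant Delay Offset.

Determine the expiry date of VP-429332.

September 5, 2010

Base term: filing date + 19 years → 7 January 2006.
Appellate Stay Credit: +155 days → 11 June 2006.
Marketing Approval Extension: 2010 days claimed exceeds the 1893-day cap, so +1893 days → 17 August 2011.
Applicant Delay Offset: −346 days → 5 September 2010.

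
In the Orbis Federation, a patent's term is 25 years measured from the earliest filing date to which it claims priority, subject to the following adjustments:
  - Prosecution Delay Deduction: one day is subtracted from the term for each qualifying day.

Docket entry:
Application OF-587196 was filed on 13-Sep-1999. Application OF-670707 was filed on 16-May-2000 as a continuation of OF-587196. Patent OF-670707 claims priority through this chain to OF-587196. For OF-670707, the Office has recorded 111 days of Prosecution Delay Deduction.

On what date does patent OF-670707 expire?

2024-05-25

Earliest priority filing: 13 September 1999.
Base term: 13 September 1999 + 25 years → 13 September 2024.
Prosecution Delay Deduction: −111 days → 25 May 2024.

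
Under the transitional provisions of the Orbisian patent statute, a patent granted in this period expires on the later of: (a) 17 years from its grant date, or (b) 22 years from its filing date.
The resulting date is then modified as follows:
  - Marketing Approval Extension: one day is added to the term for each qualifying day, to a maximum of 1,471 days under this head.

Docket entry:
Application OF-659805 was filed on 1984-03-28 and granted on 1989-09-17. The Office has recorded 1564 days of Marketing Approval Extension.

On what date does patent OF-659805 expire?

(a) grant + 17 years → 17 September 2006.
(b) filing + 22 years → 28 March 2006.
Later of the two: 17 September 2006.
Marketing Approval Extension: 1564 days claimed exceeds the 1471-day cap, so +1471 days → 27 September 2010.

2010-09-27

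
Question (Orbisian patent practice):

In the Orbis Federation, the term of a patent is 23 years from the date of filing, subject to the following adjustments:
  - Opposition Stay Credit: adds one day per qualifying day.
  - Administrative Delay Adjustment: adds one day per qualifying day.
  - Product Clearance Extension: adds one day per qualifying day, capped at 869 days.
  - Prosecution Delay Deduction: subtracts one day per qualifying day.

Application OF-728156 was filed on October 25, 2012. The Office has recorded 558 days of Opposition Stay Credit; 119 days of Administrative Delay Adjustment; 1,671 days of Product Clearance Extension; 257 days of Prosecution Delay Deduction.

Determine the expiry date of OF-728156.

Base term: filing date + 23 years → 25 October 2035.
Opposition Stay Credit: +558 days → 5 May 2037.
Administrative Delay Adjustment: +119 days → 1 September 2037.
Product Clearance Extension: 1671 days claimed exceeds the 869-day cap, so +869 days → 18 January 2040.
Prosecution Delay Deduction: −257 days → 6 May 2039.

2039-05-06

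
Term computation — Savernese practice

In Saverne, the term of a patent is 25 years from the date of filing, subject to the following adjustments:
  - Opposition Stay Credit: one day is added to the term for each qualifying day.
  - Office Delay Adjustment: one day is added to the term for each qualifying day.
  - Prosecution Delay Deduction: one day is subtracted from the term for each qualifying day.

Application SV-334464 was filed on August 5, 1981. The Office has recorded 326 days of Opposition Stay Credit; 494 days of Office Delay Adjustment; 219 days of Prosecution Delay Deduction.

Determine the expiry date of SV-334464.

Base term: filing date + 25 years → 5 August 2006.
Opposition Stay Credit: +326 days → 27 June 2007.
Office Delay Adjustment: +494 days → 2 November 2008.
Prosecution Delay Deduction: −219 days → 28 March 2008.

2008-03-28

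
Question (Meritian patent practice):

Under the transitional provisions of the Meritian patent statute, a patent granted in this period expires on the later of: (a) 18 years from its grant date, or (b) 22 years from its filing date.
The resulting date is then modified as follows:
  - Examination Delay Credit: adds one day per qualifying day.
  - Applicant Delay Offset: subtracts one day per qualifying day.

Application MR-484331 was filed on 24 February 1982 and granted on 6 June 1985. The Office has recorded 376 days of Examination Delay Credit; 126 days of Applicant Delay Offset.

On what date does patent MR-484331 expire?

(a) grant + 18 years → 6 June 2003.
(b) filing + 22 years → 24 February 2004.
Later of the two: 24 February 2004.
Examination Delay Credit: +376 days → 6 March 2005.
Applicant Delay Offset: −126 days → 31 October 2004.

2004-10-31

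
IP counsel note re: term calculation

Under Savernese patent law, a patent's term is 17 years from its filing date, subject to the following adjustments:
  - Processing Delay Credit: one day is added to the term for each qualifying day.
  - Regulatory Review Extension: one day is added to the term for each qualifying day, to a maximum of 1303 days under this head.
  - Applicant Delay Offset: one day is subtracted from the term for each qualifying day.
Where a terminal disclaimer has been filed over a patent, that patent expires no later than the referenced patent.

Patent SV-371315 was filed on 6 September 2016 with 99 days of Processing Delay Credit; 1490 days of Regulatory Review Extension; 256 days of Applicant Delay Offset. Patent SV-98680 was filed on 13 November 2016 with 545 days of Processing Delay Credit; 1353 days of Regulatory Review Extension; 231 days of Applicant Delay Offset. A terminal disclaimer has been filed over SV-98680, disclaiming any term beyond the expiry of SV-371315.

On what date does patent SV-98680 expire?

October 26, 2036

Natural term of SV-98680:
  Base: filing + 17 years → 13 November 2033.
  Processing Delay Credit: +545 days → 12 May 2035.
  Regulatory Review Extension: 1353 days claimed exceeds the 1303-day cap, so +1303 days → 5 December 2038.
  Applicant Delay Offset: −231 days → 18 April 2038.
Expiry of referenced patent SV-371315:
  Base: filing + 17 years → 6 September 2033.
  Processing Delay Credit: +99 days → 14 December 2033.
  Regulatory Review Extension: 1490 days claimed exceeds the 1303-day cap, so +1303 days → 9 July 2037.
  Applicant Delay Offset: −256 days → 26 October 2036.
Terminal disclaimer: SV-98680 expires on the earlier of 18 April 2038 and 26 October 2036.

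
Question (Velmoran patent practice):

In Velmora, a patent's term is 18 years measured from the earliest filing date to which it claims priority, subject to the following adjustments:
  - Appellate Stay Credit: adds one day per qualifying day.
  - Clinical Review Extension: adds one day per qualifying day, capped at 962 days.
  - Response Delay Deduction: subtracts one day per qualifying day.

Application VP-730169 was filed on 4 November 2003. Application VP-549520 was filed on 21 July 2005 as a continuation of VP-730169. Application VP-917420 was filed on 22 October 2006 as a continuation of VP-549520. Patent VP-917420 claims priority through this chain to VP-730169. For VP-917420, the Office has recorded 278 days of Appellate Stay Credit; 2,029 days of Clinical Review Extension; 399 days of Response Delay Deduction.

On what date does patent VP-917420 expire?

Earliest priority filing: 4 November 2003.
Base term: 4 November 2003 + 18 years → 4 November 2021.
Appellate Stay Credit: +278 days → 9 August 2022.
Clinical Review Extension: 2029 days claimed exceeds the 962-day cap, so +962 days → 28 March 2025.
Response Delay Deduction: −399 days → 23 February 2024.

February 23, 2024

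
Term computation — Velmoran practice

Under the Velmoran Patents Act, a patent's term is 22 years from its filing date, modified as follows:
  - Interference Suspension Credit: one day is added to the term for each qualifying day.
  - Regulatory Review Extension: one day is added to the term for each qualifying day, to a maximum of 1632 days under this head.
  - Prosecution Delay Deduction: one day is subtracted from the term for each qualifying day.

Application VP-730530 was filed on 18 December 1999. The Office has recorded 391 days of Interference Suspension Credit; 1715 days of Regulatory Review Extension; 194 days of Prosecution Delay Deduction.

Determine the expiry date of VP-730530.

Base term: filing date + 22 years → 18 December 2021.
Interference Suspension Credit: +391 days → 13 January 2023.
Regulatory Review Extension: 1715 days claimed exceeds the 1632-day cap, so +1632 days → 3 July 2027.
Prosecution Delay Deduction: −194 days → 21 December 2026.

December 21, 2026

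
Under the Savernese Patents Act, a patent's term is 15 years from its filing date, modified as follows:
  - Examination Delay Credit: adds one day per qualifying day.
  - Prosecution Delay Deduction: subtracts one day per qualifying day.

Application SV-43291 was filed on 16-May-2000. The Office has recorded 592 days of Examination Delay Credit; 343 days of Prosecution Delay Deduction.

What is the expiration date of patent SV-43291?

Base term: filing date + 15 years → 16 May 2015.
Examination Delay Credit: +592 days → 28 December 2016.
Prosecution Delay Deduction: −343 days → 20 January 2016.

2016-01-20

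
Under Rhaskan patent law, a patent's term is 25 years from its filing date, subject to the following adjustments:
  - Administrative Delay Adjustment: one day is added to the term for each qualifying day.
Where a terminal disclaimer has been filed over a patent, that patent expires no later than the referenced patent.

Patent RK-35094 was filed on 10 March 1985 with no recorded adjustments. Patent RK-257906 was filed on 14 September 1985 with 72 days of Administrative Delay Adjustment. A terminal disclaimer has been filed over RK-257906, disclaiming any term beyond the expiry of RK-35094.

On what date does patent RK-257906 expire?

2010-03-10

Natural term of RK-257906:
  Base: filing + 25 years → 14 September 2010.
  Administrative Delay Adjustment: +72 days → 25 November 2010.
Expiry of referenced patent RK-35094:
  Base: filing + 25 years → 10 March 2010.
Terminal disclaimer: RK-257906 expires on the earlier of 25 November 2010 and 10 March 2010.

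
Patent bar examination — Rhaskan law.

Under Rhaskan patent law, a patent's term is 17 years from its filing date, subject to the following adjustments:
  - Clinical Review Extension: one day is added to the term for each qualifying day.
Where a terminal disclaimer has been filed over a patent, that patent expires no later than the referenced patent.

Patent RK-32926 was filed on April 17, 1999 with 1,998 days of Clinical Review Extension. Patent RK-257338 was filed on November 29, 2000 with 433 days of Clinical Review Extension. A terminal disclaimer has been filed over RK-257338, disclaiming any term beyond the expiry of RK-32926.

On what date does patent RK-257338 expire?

Natural term of RK-257338:
  Base: filing + 17 years → 29 November 2017.
  Clinical Review Extension: +433 days → 5 February 2019.
Expiry of referenced patent RK-32926:
  Base: filing + 17 years → 17 April 2016.
  Clinical Review Extension: +1998 days → 6 October 2021.
Terminal disclaimer: RK-257338 expires on the earlier of 5 February 2019 and 6 October 2021.

February 5, 2019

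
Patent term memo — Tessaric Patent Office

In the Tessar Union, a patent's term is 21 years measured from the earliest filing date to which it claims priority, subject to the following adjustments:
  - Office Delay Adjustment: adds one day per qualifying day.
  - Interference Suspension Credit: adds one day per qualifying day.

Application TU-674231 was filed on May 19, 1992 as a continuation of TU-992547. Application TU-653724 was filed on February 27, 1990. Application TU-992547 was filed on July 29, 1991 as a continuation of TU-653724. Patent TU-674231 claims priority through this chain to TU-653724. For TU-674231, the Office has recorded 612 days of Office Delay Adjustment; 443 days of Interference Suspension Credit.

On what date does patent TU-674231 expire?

Earliest priority filing: 27 February 1990.
Base term: 27 February 1990 + 21 years → 27 February 2011.
Office Delay Adjustment: +612 days → 31 October 2012.
Interference Suspension Credit: +443 days → 17 January 2014.

2014-01-17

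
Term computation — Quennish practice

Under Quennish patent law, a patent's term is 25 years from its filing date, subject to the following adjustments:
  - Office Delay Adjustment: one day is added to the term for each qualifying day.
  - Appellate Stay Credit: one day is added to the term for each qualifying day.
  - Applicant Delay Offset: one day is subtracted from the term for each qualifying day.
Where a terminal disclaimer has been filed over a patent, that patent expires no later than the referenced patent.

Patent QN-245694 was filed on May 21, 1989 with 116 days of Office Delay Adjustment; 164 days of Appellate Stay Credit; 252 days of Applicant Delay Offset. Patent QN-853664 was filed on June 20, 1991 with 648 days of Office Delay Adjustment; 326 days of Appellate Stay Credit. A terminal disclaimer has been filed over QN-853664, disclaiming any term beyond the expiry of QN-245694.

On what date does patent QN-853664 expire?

Natural term of QN-853664:
  Base: filing + 25 years → 20 June 2016.
  Office Delay Adjustment: +648 days → 30 March 2018.
  Appellate Stay Credit: +326 days → 19 February 2019.
Expiry of referenced patent QN-245694:
  Base: filing + 25 years → 21 May 2014.
  Office Delay Adjustment: +116 days → 14 September 2014.
  Appellate Stay Credit: +164 days → 25 February 2015.
  Applicant Delay Offset: −252 days → 18 June 2014.
Terminal disclaimer: QN-853664 expires on the earlier of 19 February 2019 and 18 June 2014.

2014-06-18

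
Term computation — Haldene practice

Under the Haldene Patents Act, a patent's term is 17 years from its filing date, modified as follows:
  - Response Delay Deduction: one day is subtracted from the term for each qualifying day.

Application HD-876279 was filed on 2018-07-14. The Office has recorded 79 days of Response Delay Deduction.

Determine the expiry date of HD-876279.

Base term: filing date + 17 years → 14 July 2035.
Response Delay Deduction: −79 days → 26 April 2035.

2035-04-26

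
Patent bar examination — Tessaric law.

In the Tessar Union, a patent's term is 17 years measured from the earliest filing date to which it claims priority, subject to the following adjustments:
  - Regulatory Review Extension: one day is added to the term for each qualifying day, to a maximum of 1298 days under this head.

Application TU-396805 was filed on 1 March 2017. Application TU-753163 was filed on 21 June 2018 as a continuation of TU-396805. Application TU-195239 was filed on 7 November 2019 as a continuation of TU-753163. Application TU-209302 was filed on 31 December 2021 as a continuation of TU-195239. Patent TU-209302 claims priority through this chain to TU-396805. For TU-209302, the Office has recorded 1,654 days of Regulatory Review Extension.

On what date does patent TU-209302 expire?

2037-09-19

Earliest priority filing: 1 March 2017.
Base term: 1 March 2017 + 17 years → 1 March 2034.
Regulatory Review Extension: 1654 days claimed exceeds the 1298-day cap, so +1298 days → 19 September 2037.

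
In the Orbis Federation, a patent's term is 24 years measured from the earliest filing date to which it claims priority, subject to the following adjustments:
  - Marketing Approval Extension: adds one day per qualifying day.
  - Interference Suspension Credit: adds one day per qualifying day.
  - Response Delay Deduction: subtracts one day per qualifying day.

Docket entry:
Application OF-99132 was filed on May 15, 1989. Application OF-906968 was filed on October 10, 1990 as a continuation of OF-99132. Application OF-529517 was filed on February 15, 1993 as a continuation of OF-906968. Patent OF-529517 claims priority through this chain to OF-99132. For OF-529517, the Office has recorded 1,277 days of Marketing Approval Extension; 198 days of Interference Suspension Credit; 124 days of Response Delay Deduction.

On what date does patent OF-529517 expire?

2017-01-25

Earliest priority filing: 15 May 1989.
Base term: 15 May 1989 + 24 years → 15 May 2013.
Marketing Approval Extension: +1277 days → 12 November 2016.
Interference Suspension Credit: +198 days → 29 May 2017.
Response Delay Deduction: −124 days → 25 January 2017.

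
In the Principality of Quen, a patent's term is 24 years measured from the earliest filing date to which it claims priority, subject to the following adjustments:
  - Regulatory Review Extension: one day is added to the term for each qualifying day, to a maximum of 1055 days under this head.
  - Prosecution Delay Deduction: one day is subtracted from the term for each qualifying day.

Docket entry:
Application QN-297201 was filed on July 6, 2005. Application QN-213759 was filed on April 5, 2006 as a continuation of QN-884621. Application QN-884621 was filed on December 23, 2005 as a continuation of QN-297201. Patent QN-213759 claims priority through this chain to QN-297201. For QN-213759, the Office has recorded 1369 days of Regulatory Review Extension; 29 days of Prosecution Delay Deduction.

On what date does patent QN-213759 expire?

April 27, 2032

Earliest priority filing: 6 July 2005.
Base term: 6 July 2005 + 24 years → 6 July 2029.
Regulatory Review Extension: 1369 days claimed exceeds the 1055-day cap, so +1055 days → 26 May 2032.
Prosecution Delay Deduction: −29 days → 27 April 2032.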